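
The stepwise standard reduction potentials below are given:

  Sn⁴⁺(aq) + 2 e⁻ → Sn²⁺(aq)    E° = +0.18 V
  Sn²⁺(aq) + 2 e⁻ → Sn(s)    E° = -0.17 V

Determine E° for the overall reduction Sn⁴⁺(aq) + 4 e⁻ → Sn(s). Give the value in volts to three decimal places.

Since ΔG° = −nFE° is additive over sequential reductions, n₃E°₃ = n₁E°₁ + n₂E°₂.
E°₃ = (2×+0.18 + 2×-0.17) / 4 = (+0.020) / 4 = +0.005 V.

+0.005 V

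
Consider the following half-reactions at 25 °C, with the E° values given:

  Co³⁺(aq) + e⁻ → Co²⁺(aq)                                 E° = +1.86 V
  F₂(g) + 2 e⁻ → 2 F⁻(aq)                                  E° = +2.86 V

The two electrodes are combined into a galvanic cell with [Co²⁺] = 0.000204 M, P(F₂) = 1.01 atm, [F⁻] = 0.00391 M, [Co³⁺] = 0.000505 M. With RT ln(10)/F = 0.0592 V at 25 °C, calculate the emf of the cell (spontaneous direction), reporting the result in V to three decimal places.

F₂/F⁻ is the cathode (higher E°), Co³⁺/Co²⁺ the anode: E°cell = +2.86 − (+1.86) = +1.00 V, n = 2.
Overall: F₂(g) + 2 Co²⁺(aq) → 2 F⁻(aq) + 2 Co³⁺(aq)
Q = [F⁻]^2·[Co³⁺]^2 / (P(F₂)·[Co²⁺]^2); log Q = -4.033.
E = E° − (0.0592/n) log Q = +1.00 − (0.0592/2)(-4.033) = +1.119 V.

+1.119 V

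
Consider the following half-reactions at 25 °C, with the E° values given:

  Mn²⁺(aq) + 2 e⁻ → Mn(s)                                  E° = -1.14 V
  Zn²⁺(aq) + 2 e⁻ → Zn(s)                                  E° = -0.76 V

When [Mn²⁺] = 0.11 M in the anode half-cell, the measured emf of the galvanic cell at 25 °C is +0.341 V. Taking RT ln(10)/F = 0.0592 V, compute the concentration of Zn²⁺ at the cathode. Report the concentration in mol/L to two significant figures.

Zn²⁺/Zn is the cathode, Mn²⁺/Mn the anode: E°cell = +0.38 V, n = 2.
Overall reaction: Zn²⁺(aq) + Mn(s) → Zn(s) + Mn²⁺(aq); Q = [Mn²⁺]^1/[Zn²⁺]^1.
From E = E° − (0.0592/n) log Q: log Q = (E° − E)·n/0.0592 = (+0.38 − (+0.341))·2/0.0592 = 1.3176.
So 1·log[Zn²⁺] = 1·log(0.11) − log Q = -0.9586 − (1.3176) = -2.2762; [Zn²⁺] = 10^(-2.2762) ≈ 0.0053 M.

0.0053 M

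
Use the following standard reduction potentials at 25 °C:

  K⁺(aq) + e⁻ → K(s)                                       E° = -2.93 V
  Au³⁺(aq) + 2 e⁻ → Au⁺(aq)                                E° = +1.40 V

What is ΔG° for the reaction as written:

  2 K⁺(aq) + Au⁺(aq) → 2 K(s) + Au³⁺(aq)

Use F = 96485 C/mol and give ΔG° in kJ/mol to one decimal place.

As written, K⁺/K is reduced (cathode) and Au³⁺/Au⁺ is oxidised (anode), so E°cell = (-2.93) − (+1.40) = -4.33 V.
Balancing electrons gives n = 2.
ΔG° = −nFE° = −(2)(96485)(-4.33) = 835,560 J = +835.6 kJ/mol.

+835.6 kJ/mol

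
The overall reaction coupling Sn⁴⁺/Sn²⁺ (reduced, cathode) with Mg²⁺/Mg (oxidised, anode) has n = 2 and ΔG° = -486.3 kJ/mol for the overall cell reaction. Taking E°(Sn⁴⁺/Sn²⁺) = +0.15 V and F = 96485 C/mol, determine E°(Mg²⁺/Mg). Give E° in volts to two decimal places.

E°cell = −ΔG°/(nF) = −(-486.3×10³)/((2)(96485)) = +2.520 V.
Since Sn⁴⁺/Sn²⁺ is the cathode and Mg²⁺/Mg the anode, E°cell = E°(Sn⁴⁺/Sn²⁺) − E°(Mg²⁺/Mg).
So E°(Mg²⁺/Mg) = E°(Sn⁴⁺/Sn²⁺) − E°cell = (+0.15) − (+2.520) = -2.37 V.

-2.37 V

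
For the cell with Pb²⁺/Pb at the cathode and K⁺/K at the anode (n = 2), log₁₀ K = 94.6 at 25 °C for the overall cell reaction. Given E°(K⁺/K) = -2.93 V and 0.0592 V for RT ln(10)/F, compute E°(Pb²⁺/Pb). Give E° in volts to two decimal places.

-0.13 V

E°cell = (0.0592/n)·log K = (0.0592/2)(94.6) = +2.800 V.
Since Pb²⁺/Pb is the cathode and K⁺/K the anode, E°cell = E°(Pb²⁺/Pb) − E°(K⁺/K).
So E°(Pb²⁺/Pb) = E°cell + E°(K⁺/K) = +2.800 + (-2.93) = -0.13 V.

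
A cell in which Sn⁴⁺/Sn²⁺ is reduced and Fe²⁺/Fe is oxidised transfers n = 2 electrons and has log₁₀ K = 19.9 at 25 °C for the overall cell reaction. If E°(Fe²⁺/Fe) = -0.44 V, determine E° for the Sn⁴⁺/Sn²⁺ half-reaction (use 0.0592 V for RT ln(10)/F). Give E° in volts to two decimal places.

+0.15 V

E°cell = (0.0592/n)·log K = (0.0592/2)(19.9) = +0.589 V.
Since Sn⁴⁺/Sn²⁺ is the cathode and Fe²⁺/Fe the anode, E°cell = E°(Sn⁴⁺/Sn²⁺) − E°(Fe²⁺/Fe).
So E°(Sn⁴⁺/Sn²⁺) = E°cell + E°(Fe²⁺/Fe) = +0.589 + (-0.44) = +0.15 V.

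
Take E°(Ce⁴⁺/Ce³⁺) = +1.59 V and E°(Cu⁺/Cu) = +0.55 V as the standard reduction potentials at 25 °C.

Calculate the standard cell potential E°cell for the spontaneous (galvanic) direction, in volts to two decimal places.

+1.04 V

The Ce⁴⁺/Ce³⁺ couple has the higher reduction potential, so it is the cathode; Cu⁺/Cu is oxidised at the anode.
E°cell = E°(cathode) − E°(anode) = (+1.59) − (+0.55) = +1.04 V.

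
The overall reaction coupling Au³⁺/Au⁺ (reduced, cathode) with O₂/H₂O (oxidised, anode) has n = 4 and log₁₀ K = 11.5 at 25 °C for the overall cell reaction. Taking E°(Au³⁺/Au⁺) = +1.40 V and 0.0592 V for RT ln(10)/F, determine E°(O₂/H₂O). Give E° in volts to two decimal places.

+1.23 V

E°cell = (0.0592/n)·log K = (0.0592/4)(11.5) = +0.170 V.
Since Au³⁺/Au⁺ is the cathode and O₂/H₂O the anode, E°cell = E°(Au³⁺/Au⁺) − E°(O₂/H₂O).
So E°(O₂/H₂O) = E°(Au³⁺/Au⁺) − E°cell = (+1.40) − (+0.170) = +1.23 V.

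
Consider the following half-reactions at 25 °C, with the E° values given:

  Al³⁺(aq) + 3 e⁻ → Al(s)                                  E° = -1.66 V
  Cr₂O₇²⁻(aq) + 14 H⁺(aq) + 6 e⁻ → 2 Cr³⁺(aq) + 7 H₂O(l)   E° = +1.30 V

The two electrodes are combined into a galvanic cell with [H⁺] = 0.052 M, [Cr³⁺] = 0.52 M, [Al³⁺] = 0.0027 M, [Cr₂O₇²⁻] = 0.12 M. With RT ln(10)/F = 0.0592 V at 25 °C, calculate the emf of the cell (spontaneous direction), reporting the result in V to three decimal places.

Cr₂O₇²⁻/Cr³⁺ is the cathode (higher E°), Al³⁺/Al the anode: E°cell = +1.30 − (-1.66) = +2.96 V, n = 6.
Overall: Cr₂O₇²⁻(aq) + 14 H⁺(aq) + 2 Al(s) → 2 Cr³⁺(aq) + 7 H₂O(l) + 2 Al³⁺(aq)
Q = [Cr³⁺]^2·[Al³⁺]^2 / ([Cr₂O₇²⁻]·[H⁺]^14); log Q = 13.192.
E = E° − (0.0592/n) log Q = +2.96 − (0.0592/6)(13.192) = +2.830 V.

+2.830 V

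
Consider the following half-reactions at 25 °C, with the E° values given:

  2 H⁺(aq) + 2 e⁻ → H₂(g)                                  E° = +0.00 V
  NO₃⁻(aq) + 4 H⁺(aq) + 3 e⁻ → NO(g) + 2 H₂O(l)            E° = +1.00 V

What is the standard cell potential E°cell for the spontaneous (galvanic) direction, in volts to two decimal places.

+1.00 V

The NO₃⁻/NO couple has the higher reduction potential, so it is the cathode; H⁺/H₂ is oxidised at the anode.
E°cell = E°(cathode) − E°(anode) = (+1.00) − (+0.00) = +1.00 V.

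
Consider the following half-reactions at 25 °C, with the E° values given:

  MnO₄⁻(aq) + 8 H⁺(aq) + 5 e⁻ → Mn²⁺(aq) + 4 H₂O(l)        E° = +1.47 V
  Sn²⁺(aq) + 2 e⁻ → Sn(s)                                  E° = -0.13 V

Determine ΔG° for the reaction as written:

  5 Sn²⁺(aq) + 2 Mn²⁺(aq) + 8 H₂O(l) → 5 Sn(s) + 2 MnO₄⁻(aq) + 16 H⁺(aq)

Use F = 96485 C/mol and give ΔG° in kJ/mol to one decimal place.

As written, Sn²⁺/Sn is reduced (cathode) and MnO₄⁻/Mn²⁺ is oxidised (anode), so E°cell = (-0.13) − (+1.47) = -1.60 V.
Balancing electrons gives n = 10.
ΔG° = −nFE° = −(10)(96485)(-1.60) = 1,543,760 J = +1543.8 kJ/mol.

+1543.8 kJ/mol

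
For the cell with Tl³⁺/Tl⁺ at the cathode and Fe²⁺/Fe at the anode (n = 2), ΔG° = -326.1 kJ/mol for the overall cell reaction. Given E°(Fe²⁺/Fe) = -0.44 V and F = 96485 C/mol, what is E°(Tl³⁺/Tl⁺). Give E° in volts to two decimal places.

E°cell = −ΔG°/(nF) = −(-326.1×10³)/((2)(96485)) = +1.690 V.
Since Tl³⁺/Tl⁺ is the cathode and Fe²⁺/Fe the anode, E°cell = E°(Tl³⁺/Tl⁺) − E°(Fe²⁺/Fe).
So E°(Tl³⁺/Tl⁺) = E°cell + E°(Fe²⁺/Fe) = +1.690 + (-0.44) = +1.25 V.

+1.25 V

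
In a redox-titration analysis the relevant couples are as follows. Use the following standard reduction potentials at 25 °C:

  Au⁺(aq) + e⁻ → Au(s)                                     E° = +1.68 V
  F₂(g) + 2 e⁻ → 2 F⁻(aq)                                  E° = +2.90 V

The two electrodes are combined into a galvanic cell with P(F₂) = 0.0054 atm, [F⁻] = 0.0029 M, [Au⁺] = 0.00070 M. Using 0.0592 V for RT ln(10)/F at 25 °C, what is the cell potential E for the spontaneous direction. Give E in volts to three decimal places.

F₂/F⁻ is the cathode (higher E°), Au⁺/Au the anode: E°cell = +2.90 − (+1.68) = +1.22 V, n = 2.
Overall: F₂(g) + 2 Au(s) → 2 F⁻(aq) + 2 Au⁺(aq)
Q = [F⁻]^2·[Au⁺]^2 / (P(F₂)); log Q = -9.117.
E = E° − (0.0592/n) log Q = +1.22 − (0.0592/2)(-9.117) = +1.490 V.

+1.490 V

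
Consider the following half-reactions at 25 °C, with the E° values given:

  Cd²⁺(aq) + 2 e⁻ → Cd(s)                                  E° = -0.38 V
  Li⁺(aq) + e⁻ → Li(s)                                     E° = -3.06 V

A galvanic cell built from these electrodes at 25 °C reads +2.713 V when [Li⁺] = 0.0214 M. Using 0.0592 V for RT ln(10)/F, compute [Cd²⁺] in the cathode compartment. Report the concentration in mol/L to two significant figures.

0.0060 M

Cd²⁺/Cd is the cathode, Li⁺/Li the anode: E°cell = +2.68 V, n = 2.
Overall reaction: Cd²⁺(aq) + 2 Li(s) → Cd(s) + 2 Li⁺(aq); Q = [Li⁺]^2/[Cd²⁺]^1.
From E = E° − (0.0592/n) log Q: log Q = (E° − E)·n/0.0592 = (+2.68 − (+2.713))·2/0.0592 = -1.1149.
So 1·log[Cd²⁺] = 2·log(0.0214) − log Q = -3.3392 − (-1.1149) = -2.2243; [Cd²⁺] = 10^(-2.2243) ≈ 0.0060 M.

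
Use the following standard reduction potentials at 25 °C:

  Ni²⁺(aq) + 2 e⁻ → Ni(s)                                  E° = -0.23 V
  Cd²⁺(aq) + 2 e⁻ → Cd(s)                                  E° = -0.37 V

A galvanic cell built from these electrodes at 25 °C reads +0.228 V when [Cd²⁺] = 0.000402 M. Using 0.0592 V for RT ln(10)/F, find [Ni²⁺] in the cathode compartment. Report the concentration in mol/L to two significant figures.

Ni²⁺/Ni is the cathode, Cd²⁺/Cd the anode: E°cell = +0.14 V, n = 2.
Overall reaction: Ni²⁺(aq) + Cd(s) → Ni(s) + Cd²⁺(aq); Q = [Cd²⁺]^1/[Ni²⁺]^1.
From E = E° − (0.0592/n) log Q: log Q = (E° − E)·n/0.0592 = (+0.14 − (+0.228))·2/0.0592 = -2.9730.
So 1·log[Ni²⁺] = 1·log(0.000402) − log Q = -3.3958 − (-2.9730) = -0.4228; [Ni²⁺] = 10^(-0.4228) ≈ 0.38 M.

0.38 M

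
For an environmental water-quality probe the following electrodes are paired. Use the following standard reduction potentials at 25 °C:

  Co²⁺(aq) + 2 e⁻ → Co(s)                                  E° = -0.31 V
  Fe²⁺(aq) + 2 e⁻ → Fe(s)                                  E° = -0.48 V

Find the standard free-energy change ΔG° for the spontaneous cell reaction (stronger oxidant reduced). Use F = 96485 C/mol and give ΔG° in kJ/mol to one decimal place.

Co²⁺/Co (E° = -0.31 V) is the cathode; Fe²⁺/Fe (E° = -0.48 V) is the anode, so E°cell = +0.17 V.
Balancing electrons gives n = 2 (lcm of 2 and 2).
ΔG° = −nFE° = −(2)(96485)(+0.17) = -32,805 J = -32.8 kJ/mol.

-32.8 kJ/mol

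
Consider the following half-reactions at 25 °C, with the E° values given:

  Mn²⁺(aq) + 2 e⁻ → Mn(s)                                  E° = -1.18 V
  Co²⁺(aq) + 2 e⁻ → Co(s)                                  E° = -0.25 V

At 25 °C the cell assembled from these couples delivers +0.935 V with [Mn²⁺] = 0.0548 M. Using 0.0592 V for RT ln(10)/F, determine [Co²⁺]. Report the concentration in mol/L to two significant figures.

0.081 M

Co²⁺/Co is the cathode, Mn²⁺/Mn the anode: E°cell = +0.93 V, n = 2.
Overall reaction: Co²⁺(aq) + Mn(s) → Co(s) + Mn²⁺(aq); Q = [Mn²⁺]^1/[Co²⁺]^1.
From E = E° − (0.0592/n) log Q: log Q = (E° − E)·n/0.0592 = (+0.93 − (+0.935))·2/0.0592 = -0.1689.
So 1·log[Co²⁺] = 1·log(0.0548) − log Q = -1.2612 − (-0.1689) = -1.0923; [Co²⁺] = 10^(-1.0923) ≈ 0.081 M.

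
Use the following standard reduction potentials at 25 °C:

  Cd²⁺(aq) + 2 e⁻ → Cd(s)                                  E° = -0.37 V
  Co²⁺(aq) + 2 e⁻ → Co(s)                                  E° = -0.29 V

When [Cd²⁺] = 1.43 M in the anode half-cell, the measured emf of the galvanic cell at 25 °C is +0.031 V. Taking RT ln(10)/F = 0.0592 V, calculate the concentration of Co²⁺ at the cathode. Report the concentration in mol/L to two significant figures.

Co²⁺/Co is the cathode, Cd²⁺/Cd the anode: E°cell = +0.08 V, n = 2.
Overall reaction: Co²⁺(aq) + Cd(s) → Co(s) + Cd²⁺(aq); Q = [Cd²⁺]^1/[Co²⁺]^1.
From E = E° − (0.0592/n) log Q: log Q = (E° − E)·n/0.0592 = (+0.08 − (+0.031))·2/0.0592 = 1.6554.
So 1·log[Co²⁺] = 1·log(1.43) − log Q = 0.1553 − (1.6554) = -1.5001; [Co²⁺] = 10^(-1.5001) ≈ 0.032 M.

0.032 M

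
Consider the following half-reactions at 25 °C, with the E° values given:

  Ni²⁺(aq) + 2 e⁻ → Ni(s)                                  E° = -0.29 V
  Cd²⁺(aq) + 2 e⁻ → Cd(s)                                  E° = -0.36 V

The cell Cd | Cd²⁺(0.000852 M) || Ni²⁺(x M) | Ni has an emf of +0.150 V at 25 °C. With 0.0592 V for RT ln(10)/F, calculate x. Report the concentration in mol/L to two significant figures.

0.43 M

Ni²⁺/Ni is the cathode, Cd²⁺/Cd the anode: E°cell = +0.07 V, n = 2.
Overall reaction: Ni²⁺(aq) + Cd(s) → Ni(s) + Cd²⁺(aq); Q = [Cd²⁺]^1/[Ni²⁺]^1.
From E = E° − (0.0592/n) log Q: log Q = (E° − E)·n/0.0592 = (+0.07 − (+0.150))·2/0.0592 = -2.7027.
So 1·log[Ni²⁺] = 1·log(0.000852) − log Q = -3.0696 − (-2.7027) = -0.3669; [Ni²⁺] = 10^(-0.3669) ≈ 0.43 M.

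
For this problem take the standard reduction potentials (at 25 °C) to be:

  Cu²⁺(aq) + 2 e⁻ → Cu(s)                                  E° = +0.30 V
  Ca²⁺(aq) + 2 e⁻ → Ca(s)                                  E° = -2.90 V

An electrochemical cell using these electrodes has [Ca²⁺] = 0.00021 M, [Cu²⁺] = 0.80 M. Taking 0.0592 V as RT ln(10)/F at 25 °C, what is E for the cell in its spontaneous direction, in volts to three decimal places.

+3.306 V

Cu²⁺/Cu is the cathode (higher E°), Ca²⁺/Ca the anode: E°cell = +0.30 − (-2.90) = +3.20 V, n = 2.
Overall: Cu²⁺(aq) + Ca(s) → Cu(s) + Ca²⁺(aq)
Q = [Ca²⁺] / ([Cu²⁺]); log Q = -3.581.
E = E° − (0.0592/n) log Q = +3.20 − (0.0592/2)(-3.581) = +3.306 V.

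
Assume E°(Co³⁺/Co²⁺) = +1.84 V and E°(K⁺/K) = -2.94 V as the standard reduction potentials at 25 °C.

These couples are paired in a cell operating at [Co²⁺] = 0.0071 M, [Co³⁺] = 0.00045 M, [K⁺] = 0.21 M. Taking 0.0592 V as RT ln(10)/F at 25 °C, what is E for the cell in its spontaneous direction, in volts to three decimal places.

+4.749 V

Co³⁺/Co²⁺ is the cathode (higher E°), K⁺/K the anode: E°cell = +1.84 − (-2.94) = +4.78 V, n = 1.
Overall: Co³⁺(aq) + K(s) → Co²⁺(aq) + K⁺(aq)
Q = [Co²⁺]·[K⁺] / ([Co³⁺]); log Q = 0.520.
E = E° − (0.0592/n) log Q = +4.78 − (0.0592/1)(0.520) = +4.749 V.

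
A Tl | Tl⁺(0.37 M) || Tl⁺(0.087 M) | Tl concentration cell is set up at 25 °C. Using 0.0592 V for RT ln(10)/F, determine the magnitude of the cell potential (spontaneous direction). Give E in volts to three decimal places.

+0.037 V

For a concentration cell E°cell = 0. The 0.37 M side is the cathode (reduction is favoured where [Tl⁺] is higher).
With n = 1, E = −(0.0592/1) log([Tl⁺]ₐₙ/[Tl⁺]꜀ₐₜ) = −(0.0592/1) log(0.087/0.37) = −(0.0592/1)(-0.629) = +0.037 V.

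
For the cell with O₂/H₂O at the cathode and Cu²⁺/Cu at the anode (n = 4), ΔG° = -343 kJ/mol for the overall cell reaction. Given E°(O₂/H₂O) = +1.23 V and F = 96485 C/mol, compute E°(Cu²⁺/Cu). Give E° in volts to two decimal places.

+0.34 V

E°cell = −ΔG°/(nF) = −(-343×10³)/((4)(96485)) = +0.889 V.
Since O₂/H₂O is the cathode and Cu²⁺/Cu the anode, E°cell = E°(O₂/H₂O) − E°(Cu²⁺/Cu).
So E°(Cu²⁺/Cu) = E°(O₂/H₂O) − E°cell = (+1.23) − (+0.889) = +0.34 V.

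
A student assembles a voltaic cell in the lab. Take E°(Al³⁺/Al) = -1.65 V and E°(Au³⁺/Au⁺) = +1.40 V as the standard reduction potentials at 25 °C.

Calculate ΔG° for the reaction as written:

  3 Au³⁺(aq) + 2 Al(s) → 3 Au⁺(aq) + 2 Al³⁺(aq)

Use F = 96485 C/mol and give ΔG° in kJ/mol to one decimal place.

As written, Au³⁺/Au⁺ is reduced (cathode) and Al³⁺/Al is oxidised (anode), so E°cell = (+1.40) − (-1.65) = +3.05 V.
Balancing electrons gives n = 6.
ΔG° = −nFE° = −(6)(96485)(+3.05) = -1,765,676 J = -1765.7 kJ/mol.

-1765.7 kJ/mol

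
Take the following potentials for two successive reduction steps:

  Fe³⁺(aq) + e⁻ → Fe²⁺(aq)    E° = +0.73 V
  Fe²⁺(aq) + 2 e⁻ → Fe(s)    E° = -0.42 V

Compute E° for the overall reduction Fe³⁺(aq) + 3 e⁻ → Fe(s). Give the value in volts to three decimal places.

Adding the free-energy changes (−nFE°) of the two steps gives −n₃FE°₃ = −n₁FE°₁ − n₂FE°₂.
E°₃ = (1×+0.73 + 2×-0.42) / 3 = (-0.110) / 3 = -0.037 V.
Simply averaging or adding the two E° values would be wrong; the electron-weighted sum is required.

-0.037 V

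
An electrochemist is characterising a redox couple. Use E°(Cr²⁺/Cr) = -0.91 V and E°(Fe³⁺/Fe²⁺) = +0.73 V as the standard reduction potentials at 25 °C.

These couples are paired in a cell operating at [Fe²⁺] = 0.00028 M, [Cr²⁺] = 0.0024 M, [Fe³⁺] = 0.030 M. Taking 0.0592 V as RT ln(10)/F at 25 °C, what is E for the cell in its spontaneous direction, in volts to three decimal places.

+1.838 V

Fe³⁺/Fe²⁺ is the cathode (higher E°), Cr²⁺/Cr the anode: E°cell = +0.73 − (-0.91) = +1.64 V, n = 2.
Overall: 2 Fe³⁺(aq) + Cr(s) → 2 Fe²⁺(aq) + Cr²⁺(aq)
Q = [Fe²⁺]^2·[Cr²⁺] / ([Fe³⁺]^2); log Q = -6.680.
E = E° − (0.0592/n) log Q = +1.64 − (0.0592/2)(-6.680) = +1.838 V.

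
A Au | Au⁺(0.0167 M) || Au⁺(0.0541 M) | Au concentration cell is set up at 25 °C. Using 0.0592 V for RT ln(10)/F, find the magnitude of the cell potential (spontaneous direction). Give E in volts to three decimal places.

+0.030 V

For a concentration cell E°cell = 0. The 0.0541 M side is the cathode (reduction is favoured where [Au⁺] is higher).
With n = 1, E = −(0.0592/1) log([Au⁺]ₐₙ/[Au⁺]꜀ₐₜ) = −(0.0592/1) log(0.0167/0.0541) = −(0.0592/1)(-0.510) = +0.030 V.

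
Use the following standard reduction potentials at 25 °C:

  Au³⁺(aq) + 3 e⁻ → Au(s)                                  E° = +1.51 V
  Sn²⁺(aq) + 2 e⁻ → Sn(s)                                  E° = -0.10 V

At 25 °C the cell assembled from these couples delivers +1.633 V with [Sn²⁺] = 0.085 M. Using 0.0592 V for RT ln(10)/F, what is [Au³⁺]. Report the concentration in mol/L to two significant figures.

0.36 M

Au³⁺/Au is the cathode, Sn²⁺/Sn the anode: E°cell = +1.61 V, n = 6.
Overall reaction: 2 Au³⁺(aq) + 3 Sn(s) → 2 Au(s) + 3 Sn²⁺(aq); Q = [Sn²⁺]^3/[Au³⁺]^2.
From E = E° − (0.0592/n) log Q: log Q = (E° − E)·n/0.0592 = (+1.61 − (+1.633))·6/0.0592 = -2.3311.
So 2·log[Au³⁺] = 3·log(0.085) − log Q = -3.2117 − (-2.3311) = -0.8806; log[Au³⁺] = -0.8806 / 2 = -0.4403; [Au³⁺] = 10^(-0.4403) ≈ 0.36 M.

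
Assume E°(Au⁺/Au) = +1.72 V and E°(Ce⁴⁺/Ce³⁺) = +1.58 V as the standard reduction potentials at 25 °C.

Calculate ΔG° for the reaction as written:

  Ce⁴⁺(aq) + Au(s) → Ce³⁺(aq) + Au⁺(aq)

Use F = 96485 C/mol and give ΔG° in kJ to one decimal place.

+13.5 kJ

As written, Ce⁴⁺/Ce³⁺ is reduced (cathode) and Au⁺/Au is oxidised (anode), so E°cell = (+1.58) − (+1.72) = -0.14 V.
Balancing electrons gives n = 1.
ΔG° = −nFE° = −(1)(96485)(-0.14) = 13,508 J = +13.5 kJ.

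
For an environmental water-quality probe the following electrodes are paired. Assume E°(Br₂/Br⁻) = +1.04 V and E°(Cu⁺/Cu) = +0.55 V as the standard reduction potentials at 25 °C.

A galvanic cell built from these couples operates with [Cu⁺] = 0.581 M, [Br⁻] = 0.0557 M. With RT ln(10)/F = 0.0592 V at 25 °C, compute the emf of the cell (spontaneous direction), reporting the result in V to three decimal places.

Br₂/Br⁻ is the cathode (higher E°), Cu⁺/Cu the anode: E°cell = +1.04 − (+0.55) = +0.49 V, n = 2.
Overall: Br₂(l) + 2 Cu(s) → 2 Br⁻(aq) + 2 Cu⁺(aq)
Q = [Br⁻]^2·[Cu⁺]^2; log Q = -2.980.
E = E° − (0.0592/n) log Q = +0.49 − (0.0592/2)(-2.980) = +0.578 V.

+0.578 V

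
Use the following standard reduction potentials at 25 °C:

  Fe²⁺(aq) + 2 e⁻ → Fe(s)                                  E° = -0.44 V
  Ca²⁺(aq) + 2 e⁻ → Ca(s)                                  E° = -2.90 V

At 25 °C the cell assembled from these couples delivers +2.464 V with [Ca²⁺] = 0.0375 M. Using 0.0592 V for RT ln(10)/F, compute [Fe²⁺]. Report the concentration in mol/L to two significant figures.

Fe²⁺/Fe is the cathode, Ca²⁺/Ca the anode: E°cell = +2.46 V, n = 2.
Overall reaction: Fe²⁺(aq) + Ca(s) → Fe(s) + Ca²⁺(aq); Q = [Ca²⁺]^1/[Fe²⁺]^1.
From E = E° − (0.0592/n) log Q: log Q = (E° − E)·n/0.0592 = (+2.46 − (+2.464))·2/0.0592 = -0.1351.
So 1·log[Fe²⁺] = 1·log(0.0375) − log Q = -1.4260 − (-0.1351) = -1.2909; [Fe²⁺] = 10^(-1.2909) ≈ 0.051 M.

0.051 M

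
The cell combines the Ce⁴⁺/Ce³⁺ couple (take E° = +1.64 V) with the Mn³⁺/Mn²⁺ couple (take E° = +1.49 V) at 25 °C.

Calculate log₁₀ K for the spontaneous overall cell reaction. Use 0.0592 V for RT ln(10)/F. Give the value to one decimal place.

2.5

Cathode: Ce⁴⁺/Ce³⁺; anode: Mn³⁺/Mn²⁺. E°cell = +0.15 V, n = 1.
log K = nE°cell / 0.0592 = (1)(+0.15) / 0.0592 = 2.5.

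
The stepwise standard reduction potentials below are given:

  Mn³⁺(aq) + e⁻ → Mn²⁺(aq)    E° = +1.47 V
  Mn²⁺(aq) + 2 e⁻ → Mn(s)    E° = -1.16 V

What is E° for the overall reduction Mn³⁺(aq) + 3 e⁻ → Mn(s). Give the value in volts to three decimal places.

-0.283 V

Standard free energies of sequential steps add: ΔG°₃ = ΔG°₁ + ΔG°₂, so n₃E°₃ = n₁E°₁ + n₂E°₂.
E°₃ = (1×+1.47 + 2×-1.16) / 3 = (-0.850) / 3 = -0.283 V.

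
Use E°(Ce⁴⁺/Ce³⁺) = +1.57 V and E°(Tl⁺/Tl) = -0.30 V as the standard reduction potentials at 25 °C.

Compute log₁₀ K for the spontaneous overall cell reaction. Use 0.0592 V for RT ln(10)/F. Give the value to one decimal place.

Cathode: Ce⁴⁺/Ce³⁺; anode: Tl⁺/Tl. E°cell = +1.87 V, n = 1.
log K = nE°cell / 0.0592 = (1)(+1.87) / 0.0592 = 31.6.

31.6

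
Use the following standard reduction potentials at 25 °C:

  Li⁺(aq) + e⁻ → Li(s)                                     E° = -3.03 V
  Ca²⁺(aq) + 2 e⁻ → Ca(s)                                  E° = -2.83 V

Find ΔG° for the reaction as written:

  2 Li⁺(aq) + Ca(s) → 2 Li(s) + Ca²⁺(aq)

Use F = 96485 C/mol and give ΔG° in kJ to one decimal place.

As written, Li⁺/Li is reduced (cathode) and Ca²⁺/Ca is oxidised (anode), so E°cell = (-3.03) − (-2.83) = -0.20 V.
Balancing electrons gives n = 2.
ΔG° = −nFE° = −(2)(96485)(-0.20) = 38,594 J = +38.6 kJ.

+38.6 kJ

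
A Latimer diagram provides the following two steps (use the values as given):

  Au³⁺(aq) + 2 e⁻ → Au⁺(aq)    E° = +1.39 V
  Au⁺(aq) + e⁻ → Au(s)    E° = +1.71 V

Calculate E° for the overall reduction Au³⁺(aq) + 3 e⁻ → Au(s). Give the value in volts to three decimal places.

+1.497 V

Standard free energies of sequential steps add: ΔG°₃ = ΔG°₁ + ΔG°₂, so n₃E°₃ = n₁E°₁ + n₂E°₂.
E°₃ = (2×+1.39 + 1×+1.71) / 3 = (+4.490) / 3 = +1.497 V.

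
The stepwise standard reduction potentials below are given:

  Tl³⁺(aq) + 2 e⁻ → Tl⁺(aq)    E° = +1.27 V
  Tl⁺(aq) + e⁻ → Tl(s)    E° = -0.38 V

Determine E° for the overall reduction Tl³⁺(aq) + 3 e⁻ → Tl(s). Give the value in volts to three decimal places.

Adding the free-energy changes (−nFE°) of the two steps gives −n₃FE°₃ = −n₁FE°₁ − n₂FE°₂.
E°₃ = (2×+1.27 + 1×-0.38) / 3 = (+2.160) / 3 = +0.720 V.

+0.720 V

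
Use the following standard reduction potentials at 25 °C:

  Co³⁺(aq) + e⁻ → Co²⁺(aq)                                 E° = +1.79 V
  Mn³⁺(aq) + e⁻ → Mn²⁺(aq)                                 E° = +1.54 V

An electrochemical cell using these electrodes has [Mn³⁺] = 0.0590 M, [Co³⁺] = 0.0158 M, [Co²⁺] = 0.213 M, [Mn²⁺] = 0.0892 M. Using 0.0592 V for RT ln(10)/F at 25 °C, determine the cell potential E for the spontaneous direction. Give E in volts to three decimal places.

+0.194 V

Co³⁺/Co²⁺ is the cathode (higher E°), Mn³⁺/Mn²⁺ the anode: E°cell = +1.79 − (+1.54) = +0.25 V, n = 1.
Overall: Co³⁺(aq) + Mn²⁺(aq) → Co²⁺(aq) + Mn³⁺(aq)
Q = [Co²⁺]·[Mn³⁺] / ([Co³⁺]·[Mn²⁺]); log Q = 0.950.
E = E° − (0.0592/n) log Q = +0.25 − (0.0592/1)(0.950) = +0.194 V.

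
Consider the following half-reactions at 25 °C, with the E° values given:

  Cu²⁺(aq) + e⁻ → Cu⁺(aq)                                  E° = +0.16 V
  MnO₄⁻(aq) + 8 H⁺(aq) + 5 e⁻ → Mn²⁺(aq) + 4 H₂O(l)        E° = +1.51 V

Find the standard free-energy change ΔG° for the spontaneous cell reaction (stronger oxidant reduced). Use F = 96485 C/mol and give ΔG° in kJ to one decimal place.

MnO₄⁻/Mn²⁺ (E° = +1.51 V) is the cathode; Cu²⁺/Cu⁺ (E° = +0.16 V) is the anode, so E°cell = +1.35 V.
Balancing electrons gives n = 5 (lcm of 5 and 1).
ΔG° = −nFE° = −(5)(96485)(+1.35) = -651,274 J = -651.3 kJ.

-651.3 kJ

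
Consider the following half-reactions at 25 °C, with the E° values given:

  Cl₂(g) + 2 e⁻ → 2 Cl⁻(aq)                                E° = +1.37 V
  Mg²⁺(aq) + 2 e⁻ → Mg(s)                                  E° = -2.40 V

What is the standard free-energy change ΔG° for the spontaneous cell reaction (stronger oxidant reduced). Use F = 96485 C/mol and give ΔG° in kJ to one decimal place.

-727.5 kJ

Cl₂/Cl⁻ (E° = +1.37 V) is the cathode; Mg²⁺/Mg (E° = -2.40 V) is the anode, so E°cell = +3.77 V.
Balancing electrons gives n = 2 (lcm of 2 and 2).
ΔG° = −nFE° = −(2)(96485)(+3.77) = -727,497 J = -727.5 kJ.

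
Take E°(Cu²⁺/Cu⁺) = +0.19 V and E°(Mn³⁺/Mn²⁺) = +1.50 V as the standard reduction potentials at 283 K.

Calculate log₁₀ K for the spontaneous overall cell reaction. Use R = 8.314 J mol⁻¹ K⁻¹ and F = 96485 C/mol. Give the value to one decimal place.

23.3

Cathode: Mn³⁺/Mn²⁺; anode: Cu²⁺/Cu⁺. E°cell = (+1.50) − (+0.19) = +1.31 V, with n = 1.
ΔG° = −nFE° = −RT ln K, so ln K = nFE°/(RT) = (1)(96485)(+1.31) / ((8.314)(283)) = 53.720.
log₁₀ K = 53.720 / ln 10 = 23.3.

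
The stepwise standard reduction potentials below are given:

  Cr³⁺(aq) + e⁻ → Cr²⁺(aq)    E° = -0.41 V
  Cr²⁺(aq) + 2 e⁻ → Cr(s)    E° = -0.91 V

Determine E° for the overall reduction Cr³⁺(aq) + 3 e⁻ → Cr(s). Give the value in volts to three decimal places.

-0.743 V

Since ΔG° = −nFE° is additive over sequential reductions, n₃E°₃ = n₁E°₁ + n₂E°₂.
E°₃ = (1×-0.41 + 2×-0.91) / 3 = (-2.230) / 3 = -0.743 V.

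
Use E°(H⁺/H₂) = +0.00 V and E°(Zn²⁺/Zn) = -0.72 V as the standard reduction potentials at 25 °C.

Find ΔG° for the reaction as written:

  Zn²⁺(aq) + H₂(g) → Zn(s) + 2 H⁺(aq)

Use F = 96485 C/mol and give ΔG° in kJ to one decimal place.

+138.9 kJ

As written, Zn²⁺/Zn is reduced (cathode) and H⁺/H₂ is oxidised (anode), so E°cell = (-0.72) − (+0.00) = -0.72 V.
Balancing electrons gives n = 2.
ΔG° = −nFE° = −(2)(96485)(-0.72) = 138,938 J = +138.9 kJ.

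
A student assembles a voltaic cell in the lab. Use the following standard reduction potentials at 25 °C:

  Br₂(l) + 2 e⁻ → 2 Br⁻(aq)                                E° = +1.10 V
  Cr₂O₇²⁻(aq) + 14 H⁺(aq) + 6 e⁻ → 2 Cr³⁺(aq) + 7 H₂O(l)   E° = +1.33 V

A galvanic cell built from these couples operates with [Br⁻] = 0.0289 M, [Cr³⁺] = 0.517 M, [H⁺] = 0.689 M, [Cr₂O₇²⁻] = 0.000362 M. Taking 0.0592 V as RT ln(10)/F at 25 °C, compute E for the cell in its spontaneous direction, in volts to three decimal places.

Cr₂O₇²⁻/Cr³⁺ is the cathode (higher E°), Br₂/Br⁻ the anode: E°cell = +1.33 − (+1.10) = +0.23 V, n = 6.
Overall: Cr₂O₇²⁻(aq) + 14 H⁺(aq) + 6 Br⁻(aq) → 2 Cr³⁺(aq) + 7 H₂O(l) + 3 Br₂(l)
Q = [Cr³⁺]^2 / ([Cr₂O₇²⁻]·[H⁺]^14·[Br⁻]^6); log Q = 14.368.
E = E° − (0.0592/n) log Q = +0.23 − (0.0592/6)(14.368) = +0.088 V.

+0.088 V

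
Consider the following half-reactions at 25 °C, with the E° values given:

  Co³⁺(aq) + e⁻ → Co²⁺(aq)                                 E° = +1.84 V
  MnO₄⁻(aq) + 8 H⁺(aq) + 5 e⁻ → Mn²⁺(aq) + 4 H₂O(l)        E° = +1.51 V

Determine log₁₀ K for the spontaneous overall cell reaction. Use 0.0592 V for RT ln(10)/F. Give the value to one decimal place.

Cathode: Co³⁺/Co²⁺; anode: MnO₄⁻/Mn²⁺. E°cell = +0.33 V, n = 5.
log K = nE°cell / 0.0592 = (5)(+0.33) / 0.0592 = 27.9.

27.9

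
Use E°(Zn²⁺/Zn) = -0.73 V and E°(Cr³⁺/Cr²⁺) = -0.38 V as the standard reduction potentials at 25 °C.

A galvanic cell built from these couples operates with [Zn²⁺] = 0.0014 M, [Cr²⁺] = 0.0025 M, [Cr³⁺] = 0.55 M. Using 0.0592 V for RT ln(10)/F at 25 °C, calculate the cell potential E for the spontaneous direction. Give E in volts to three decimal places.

+0.573 V

Cr³⁺/Cr²⁺ is the cathode (higher E°), Zn²⁺/Zn the anode: E°cell = -0.38 − (-0.73) = +0.35 V, n = 2.
Overall: 2 Cr³⁺(aq) + Zn(s) → 2 Cr²⁺(aq) + Zn²⁺(aq)
Q = [Cr²⁺]^2·[Zn²⁺] / ([Cr³⁺]^2); log Q = -7.539.
E = E° − (0.0592/n) log Q = +0.35 − (0.0592/2)(-7.539) = +0.573 V.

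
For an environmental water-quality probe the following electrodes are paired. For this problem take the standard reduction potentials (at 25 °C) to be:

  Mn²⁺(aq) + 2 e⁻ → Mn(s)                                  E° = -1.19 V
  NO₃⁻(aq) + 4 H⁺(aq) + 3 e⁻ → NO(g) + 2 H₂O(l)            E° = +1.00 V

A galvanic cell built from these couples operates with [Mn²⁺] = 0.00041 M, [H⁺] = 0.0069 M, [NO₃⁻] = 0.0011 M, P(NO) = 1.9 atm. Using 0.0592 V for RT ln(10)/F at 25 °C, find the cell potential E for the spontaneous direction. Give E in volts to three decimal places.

NO₃⁻/NO is the cathode (higher E°), Mn²⁺/Mn the anode: E°cell = +1.00 − (-1.19) = +2.19 V, n = 6.
Overall: 2 NO₃⁻(aq) + 8 H⁺(aq) + 3 Mn(s) → 2 NO(g) + 4 H₂O(l) + 3 Mn²⁺(aq)
Q = P(NO)^2·[Mn²⁺]^3 / ([NO₃⁻]^2·[H⁺]^8); log Q = 13.602.
E = E° − (0.0592/n) log Q = +2.19 − (0.0592/6)(13.602) = +2.056 V.

+2.056 V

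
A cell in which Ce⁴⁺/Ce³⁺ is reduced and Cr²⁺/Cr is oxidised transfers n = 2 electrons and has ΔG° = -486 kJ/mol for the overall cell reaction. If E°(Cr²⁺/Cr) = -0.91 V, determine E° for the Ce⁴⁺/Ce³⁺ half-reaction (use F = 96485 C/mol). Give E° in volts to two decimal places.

+1.61 V

E°cell = −ΔG°/(nF) = −(-486×10³)/((2)(96485)) = +2.519 V.
Since Ce⁴⁺/Ce³⁺ is the cathode and Cr²⁺/Cr the anode, E°cell = E°(Ce⁴⁺/Ce³⁺) − E°(Cr²⁺/Cr).
So E°(Ce⁴⁺/Ce³⁺) = E°cell + E°(Cr²⁺/Cr) = +2.519 + (-0.91) = +1.61 V.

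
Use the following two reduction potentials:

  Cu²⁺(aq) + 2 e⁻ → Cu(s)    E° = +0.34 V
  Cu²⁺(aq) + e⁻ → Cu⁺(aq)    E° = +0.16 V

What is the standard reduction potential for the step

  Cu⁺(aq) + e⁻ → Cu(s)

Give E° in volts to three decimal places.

+0.520 V

Sequential free energies add, so n₃E°₃ = n₁E°₁ + n₂E°₂.
With n₃ = 2, and the known step contributing 1×(+0.16) V, the unknown satisfies 1·E° = 2×(+0.34) − 1×(+0.16) = +0.520.
E° = +0.520 / 1 = +0.520 V.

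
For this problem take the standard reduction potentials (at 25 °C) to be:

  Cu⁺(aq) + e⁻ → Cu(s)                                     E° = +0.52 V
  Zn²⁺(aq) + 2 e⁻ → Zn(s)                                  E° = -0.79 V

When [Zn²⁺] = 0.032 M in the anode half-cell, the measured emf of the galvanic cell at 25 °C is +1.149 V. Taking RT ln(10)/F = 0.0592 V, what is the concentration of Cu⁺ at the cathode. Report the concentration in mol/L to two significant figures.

Cu⁺/Cu is the cathode, Zn²⁺/Zn the anode: E°cell = +1.31 V, n = 2.
Overall reaction: 2 Cu⁺(aq) + Zn(s) → 2 Cu(s) + Zn²⁺(aq); Q = [Zn²⁺]^1/[Cu⁺]^2.
From E = E° − (0.0592/n) log Q: log Q = (E° − E)·n/0.0592 = (+1.31 − (+1.149))·2/0.0592 = 5.4392.
So 2·log[Cu⁺] = 1·log(0.032) − log Q = -1.4949 − (5.4392) = -6.9341; log[Cu⁺] = -6.9341 / 2 = -3.4670; [Cu⁺] = 10^(-3.4670) ≈ 0.00034 M.

0.00034 M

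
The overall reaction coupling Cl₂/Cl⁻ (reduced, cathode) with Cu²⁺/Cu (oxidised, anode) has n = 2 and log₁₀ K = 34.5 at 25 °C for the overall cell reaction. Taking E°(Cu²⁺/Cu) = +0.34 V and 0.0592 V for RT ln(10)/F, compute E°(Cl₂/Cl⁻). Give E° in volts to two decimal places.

+1.36 V

E°cell = (0.0592/n)·log K = (0.0592/2)(34.5) = +1.021 V.
Since Cl₂/Cl⁻ is the cathode and Cu²⁺/Cu the anode, E°cell = E°(Cl₂/Cl⁻) − E°(Cu²⁺/Cu).
So E°(Cl₂/Cl⁻) = E°cell + E°(Cu²⁺/Cu) = +1.021 + (+0.34) = +1.36 V.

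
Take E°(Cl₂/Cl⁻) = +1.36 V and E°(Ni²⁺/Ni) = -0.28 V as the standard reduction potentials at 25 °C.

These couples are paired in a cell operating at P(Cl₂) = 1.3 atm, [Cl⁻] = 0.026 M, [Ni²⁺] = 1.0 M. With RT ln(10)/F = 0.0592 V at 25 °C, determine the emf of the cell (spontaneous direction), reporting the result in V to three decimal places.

Cl₂/Cl⁻ is the cathode (higher E°), Ni²⁺/Ni the anode: E°cell = +1.36 − (-0.28) = +1.64 V, n = 2.
Overall: Cl₂(g) + Ni(s) → 2 Cl⁻(aq) + Ni²⁺(aq)
Q = [Cl⁻]^2·[Ni²⁺] / (P(Cl₂)); log Q = -3.284.
E = E° − (0.0592/n) log Q = +1.64 − (0.0592/2)(-3.284) = +1.737 V.

+1.737 V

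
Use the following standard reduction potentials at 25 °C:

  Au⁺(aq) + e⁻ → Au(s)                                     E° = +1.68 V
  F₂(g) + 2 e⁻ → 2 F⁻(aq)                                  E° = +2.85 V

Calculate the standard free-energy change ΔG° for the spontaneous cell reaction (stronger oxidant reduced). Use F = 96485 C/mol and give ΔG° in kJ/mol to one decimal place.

F₂/F⁻ (E° = +2.85 V) is the cathode; Au⁺/Au (E° = +1.68 V) is the anode, so E°cell = +1.17 V.
Balancing electrons gives n = 2 (lcm of 2 and 1).
ΔG° = −nFE° = −(2)(96485)(+1.17) = -225,775 J = -225.8 kJ/mol.

-225.8 kJ/mol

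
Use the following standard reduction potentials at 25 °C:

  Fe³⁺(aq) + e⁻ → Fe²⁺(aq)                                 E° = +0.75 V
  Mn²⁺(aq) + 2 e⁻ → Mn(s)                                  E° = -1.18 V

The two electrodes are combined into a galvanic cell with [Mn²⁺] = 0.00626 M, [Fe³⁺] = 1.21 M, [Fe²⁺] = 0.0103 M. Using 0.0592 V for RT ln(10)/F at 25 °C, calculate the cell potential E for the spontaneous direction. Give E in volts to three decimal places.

Fe³⁺/Fe²⁺ is the cathode (higher E°), Mn²⁺/Mn the anode: E°cell = +0.75 − (-1.18) = +1.93 V, n = 2.
Overall: 2 Fe³⁺(aq) + Mn(s) → 2 Fe²⁺(aq) + Mn²⁺(aq)
Q = [Fe²⁺]^2·[Mn²⁺] / ([Fe³⁺]^2); log Q = -6.343.
E = E° − (0.0592/n) log Q = +1.93 − (0.0592/2)(-6.343) = +2.118 V.

+2.118 V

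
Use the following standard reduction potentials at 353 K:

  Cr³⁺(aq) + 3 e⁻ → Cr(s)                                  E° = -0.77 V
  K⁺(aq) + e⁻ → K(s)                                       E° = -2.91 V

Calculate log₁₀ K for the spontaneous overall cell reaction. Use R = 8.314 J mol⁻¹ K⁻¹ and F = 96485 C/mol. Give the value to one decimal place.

Cathode: Cr³⁺/Cr; anode: K⁺/K. E°cell = (-0.77) − (-2.91) = +2.14 V, with n = 3.
ΔG° = −nFE° = −RT ln K, so ln K = nFE°/(RT) = (3)(96485)(+2.14) / ((8.314)(353)) = 211.062.
log₁₀ K = 211.062 / ln 10 = 91.7.

91.7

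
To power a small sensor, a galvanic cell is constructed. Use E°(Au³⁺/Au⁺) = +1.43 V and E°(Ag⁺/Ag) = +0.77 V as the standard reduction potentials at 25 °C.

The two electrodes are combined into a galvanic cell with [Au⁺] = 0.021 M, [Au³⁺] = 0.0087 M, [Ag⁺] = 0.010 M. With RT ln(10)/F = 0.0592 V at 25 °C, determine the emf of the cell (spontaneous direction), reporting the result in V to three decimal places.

Au³⁺/Au⁺ is the cathode (higher E°), Ag⁺/Ag the anode: E°cell = +1.43 − (+0.77) = +0.66 V, n = 2.
Overall: Au³⁺(aq) + 2 Ag(s) → Au⁺(aq) + 2 Ag⁺(aq)
Q = [Au⁺]·[Ag⁺]^2 / ([Au³⁺]); log Q = -3.617.
E = E° − (0.0592/n) log Q = +0.66 − (0.0592/2)(-3.617) = +0.767 V.

+0.767 V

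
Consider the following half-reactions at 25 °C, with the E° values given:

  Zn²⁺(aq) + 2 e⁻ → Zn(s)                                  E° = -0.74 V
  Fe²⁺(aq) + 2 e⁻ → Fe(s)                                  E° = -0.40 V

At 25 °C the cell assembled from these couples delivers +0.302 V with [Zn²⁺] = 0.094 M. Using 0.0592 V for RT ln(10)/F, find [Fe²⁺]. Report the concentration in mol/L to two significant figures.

0.0049 M

Fe²⁺/Fe is the cathode, Zn²⁺/Zn the anode: E°cell = +0.34 V, n = 2.
Overall reaction: Fe²⁺(aq) + Zn(s) → Fe(s) + Zn²⁺(aq); Q = [Zn²⁺]^1/[Fe²⁺]^1.
From E = E° − (0.0592/n) log Q: log Q = (E° − E)·n/0.0592 = (+0.34 − (+0.302))·2/0.0592 = 1.2838.
So 1·log[Fe²⁺] = 1·log(0.094) − log Q = -1.0269 − (1.2838) = -2.3107; [Fe²⁺] = 10^(-2.3107) ≈ 0.0049 M.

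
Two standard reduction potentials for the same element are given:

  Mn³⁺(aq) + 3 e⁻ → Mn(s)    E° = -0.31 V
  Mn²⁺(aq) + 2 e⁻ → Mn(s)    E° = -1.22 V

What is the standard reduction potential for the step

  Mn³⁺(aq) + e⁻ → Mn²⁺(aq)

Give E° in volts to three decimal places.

+1.510 V

Sequential free energies add, so n₃E°₃ = n₁E°₁ + n₂E°₂.
With n₃ = 3, and the known step contributing 2×(-1.22) V, the unknown satisfies 1·E° = 3×(-0.31) − 2×(-1.22) = +1.510.
E° = +1.510 / 1 = +1.510 V.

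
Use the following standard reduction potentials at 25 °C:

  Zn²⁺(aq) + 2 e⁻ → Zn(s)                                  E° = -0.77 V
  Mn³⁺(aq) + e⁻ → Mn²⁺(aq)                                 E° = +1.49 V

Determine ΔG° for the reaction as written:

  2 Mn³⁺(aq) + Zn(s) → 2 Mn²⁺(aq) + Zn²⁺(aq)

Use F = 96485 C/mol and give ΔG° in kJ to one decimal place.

As written, Mn³⁺/Mn²⁺ is reduced (cathode) and Zn²⁺/Zn is oxidised (anode), so E°cell = (+1.49) − (-0.77) = +2.26 V.
Balancing electrons gives n = 2.
ΔG° = −nFE° = −(2)(96485)(+2.26) = -436,112 J = -436.1 kJ.

-436.1 kJ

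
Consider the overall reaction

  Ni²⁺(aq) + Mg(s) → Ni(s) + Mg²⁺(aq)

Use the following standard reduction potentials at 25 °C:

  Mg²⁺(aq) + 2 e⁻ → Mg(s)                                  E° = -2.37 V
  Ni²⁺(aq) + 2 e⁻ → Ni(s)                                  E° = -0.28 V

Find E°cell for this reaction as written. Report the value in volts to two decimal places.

The Ni²⁺/Ni couple has the higher reduction potential, so it is the cathode; Mg²⁺/Mg is oxidised at the anode.
E°cell = E°(cathode) − E°(anode) = (-0.28) − (-2.37) = +2.09 V.

+2.09 V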